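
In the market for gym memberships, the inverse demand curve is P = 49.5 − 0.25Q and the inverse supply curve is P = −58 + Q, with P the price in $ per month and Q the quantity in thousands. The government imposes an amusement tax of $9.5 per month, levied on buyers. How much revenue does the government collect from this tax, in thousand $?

Inverting to Q(P) form: Qd = 198 − 4P; Qs = P + 58.
Without the tax, 198 − 4P = P + 58 gives 5P = 140, so P* = $28 and Q* = 86.
With the tax collected from buyers, demand (in seller-price terms) shifts: Qd = 198 − 4(P + 9.5).
New equilibrium: buyers pay $29.9, suppliers receive $20.4, Q = 78.4. (Wedge: Pb − Ps = 9.5.)
Revenue = t · Q = 9.5 · 78.4 = $744.8.

Tax revenue = $744.8 thousand.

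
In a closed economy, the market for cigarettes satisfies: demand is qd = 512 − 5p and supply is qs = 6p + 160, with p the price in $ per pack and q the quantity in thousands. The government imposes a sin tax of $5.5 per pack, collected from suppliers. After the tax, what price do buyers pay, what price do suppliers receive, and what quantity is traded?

Buyers pay $35; suppliers receive $29.5; quantity = 337.

Before the tax: set 512 − 5p = 6p + 160 → p* = $32, q* = 352.
With the tax collected from suppliers, supply shifts: qs = 6(p − 5.5) + 160.
Solving gives q = 337 with buyers paying $35 and suppliers receiving $29.5 (the $5.5 wedge).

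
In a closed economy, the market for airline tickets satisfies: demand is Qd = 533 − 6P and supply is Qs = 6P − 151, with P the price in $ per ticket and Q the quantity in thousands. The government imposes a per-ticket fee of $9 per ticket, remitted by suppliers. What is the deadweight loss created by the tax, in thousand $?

Deadweight loss = $121.5 thousand.

Without the tax, 533 − 6P = 6P − 151 gives 12P = 684, so P* = $57 and Q* = 191.
With the tax collected from suppliers, supply shifts: Qs = 6(P − 9) − 151.
Solving gives Q = 164 with buyers paying $61.5 and suppliers receiving $52.5 (the $9 wedge).
Quantity falls by |ΔQ| = |191 − 164| = 27.
DWL = ½ · t · |ΔQ| = ½ · 9 · 27 = $121.5.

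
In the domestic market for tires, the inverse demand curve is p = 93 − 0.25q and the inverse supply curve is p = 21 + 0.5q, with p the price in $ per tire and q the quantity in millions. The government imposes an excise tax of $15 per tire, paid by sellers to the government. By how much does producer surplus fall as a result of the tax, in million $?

Rewrite in direct form: qd = 372 − 4p and qs = 2p − 42.
Without the tax, 372 − 4p = 2p − 42 gives 6p = 414, so p* = $69 and q* = 96.
With the tax collected from sellers, supply shifts: qs = 2(p − 15) − 42.
New equilibrium: consumers pay $74, sellers receive $59, q = 76. (Wedge: pb − ps = 15.)
ΔPS is the trapezoid between Q = 76 and Q = 96 of height $10: ½ · (96 + 76) · 10 = $860.

Producer surplus falls by $860 million.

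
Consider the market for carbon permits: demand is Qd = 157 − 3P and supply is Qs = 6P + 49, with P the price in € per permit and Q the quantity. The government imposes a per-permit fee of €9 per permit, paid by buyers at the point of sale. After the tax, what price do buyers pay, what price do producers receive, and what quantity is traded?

Buyers pay €18; producers receive €9; quantity = 103.

Without the tax, 157 − 3P = 6P + 49 gives 9P = 108, so P* = €12 and Q* = 121.
With the tax collected from buyers, demand (in seller-price terms) shifts: Qd = 157 − 3(P + 9).
New equilibrium: buyers pay €18, producers receive €9, Q = 103. (Wedge: Pb − Ps = 9.)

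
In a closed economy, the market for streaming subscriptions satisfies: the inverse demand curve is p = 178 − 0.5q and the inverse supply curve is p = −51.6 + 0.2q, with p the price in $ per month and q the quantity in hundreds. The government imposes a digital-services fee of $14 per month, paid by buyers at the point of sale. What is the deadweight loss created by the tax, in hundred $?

Rewrite in direct form: qd = 356 − 2p and qs = 5p + 258.
Without the tax, 356 − 2p = 5p + 258 gives 7p = 98, so p* = $14 and q* = 328.
With the tax collected from buyers, demand (in seller-price terms) shifts: qd = 356 − 2(p + 14).
Solving gives q = 308 with buyers paying $24 and suppliers receiving $10 (the $14 wedge).
Quantity falls by |ΔQ| = |328 − 308| = 20.
DWL = ½ · t · |ΔQ| = ½ · 14 · 20 = $140.

Deadweight loss = $140 hundred.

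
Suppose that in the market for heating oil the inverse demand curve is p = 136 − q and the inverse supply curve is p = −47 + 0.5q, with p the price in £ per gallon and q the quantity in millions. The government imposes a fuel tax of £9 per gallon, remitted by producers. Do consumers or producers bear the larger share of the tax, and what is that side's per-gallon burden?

Consumers bear the larger share: £6 per gallon.

Inverting to q(p) form: qd = 136 − p; qs = 2p + 94.
Before the tax: set 136 − p = 2p + 94 → p* = £14, q* = 122.
With the tax collected from producers, supply shifts: qs = 2(p − 9) + 94.
New equilibrium: consumers pay £20, producers receive £11, q = 116. (Wedge: pb − ps = 9.)
Per-gallon burden: consumers £6, producers £3.
Consumers take the larger share because demand is less price-elastic here (demand slope 1 vs supply slope 2).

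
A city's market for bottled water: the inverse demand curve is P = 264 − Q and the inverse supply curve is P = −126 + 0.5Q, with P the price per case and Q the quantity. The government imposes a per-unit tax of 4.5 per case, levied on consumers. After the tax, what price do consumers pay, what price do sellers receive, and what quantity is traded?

Inverting to Q(P) form: Qd = 264 − P; Qs = 2P + 252.
Without the tax, 264 − P = 2P + 252 gives 3P = 12, so P* = 4 and Q* = 260.
With the tax collected from consumers, demand (in seller-price terms) shifts: Qd = 264 − (P + 4.5).
New equilibrium: consumers pay 7, sellers receive 2.5, Q = 257. (Wedge: Pb − Ps = 4.5.)

Consumers pay 7; sellers receive 2.5; quantity = 257.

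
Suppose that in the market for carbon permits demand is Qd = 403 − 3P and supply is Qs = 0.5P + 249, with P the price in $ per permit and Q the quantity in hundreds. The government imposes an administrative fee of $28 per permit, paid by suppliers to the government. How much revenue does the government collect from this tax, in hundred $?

Without the tax, 403 − 3P = 0.5P + 249 gives 3.5P = 154, so P* = $44 and Q* = 271.
With the tax collected from suppliers, supply shifts: Qs = 0.5(P − 28) + 249.
Solving gives Q = 259 with buyers paying $48 and suppliers receiving $20 (the $28 wedge).
Revenue = t · Q = 28 · 259 = $7252.

Tax revenue = $7252 hundred.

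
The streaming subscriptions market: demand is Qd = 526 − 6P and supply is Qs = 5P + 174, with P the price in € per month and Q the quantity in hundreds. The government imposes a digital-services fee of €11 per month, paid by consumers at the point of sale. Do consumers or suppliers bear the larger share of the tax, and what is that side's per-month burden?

Suppliers bear the larger share: €6 per month.

Before the tax: set 526 − 6P = 5P + 174 → P* = €32, Q* = 334.
With the tax collected from consumers, demand (in seller-price terms) shifts: Qd = 526 − 6(P + 11).
Solving gives Q = 304 with consumers paying €37 and suppliers receiving €26 (the €11 wedge).
Per-month burden: consumers €5, suppliers €6.
Suppliers take the larger share because supply is less price-elastic here (demand slope 6 vs supply slope 5).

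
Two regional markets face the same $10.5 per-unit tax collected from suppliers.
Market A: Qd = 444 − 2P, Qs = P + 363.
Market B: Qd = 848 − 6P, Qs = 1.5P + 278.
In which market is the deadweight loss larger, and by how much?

Market B, by $29.4.

Market A: pre-tax P* = $27, Q* = 390; post-tax Q = 383; deadweight loss = $36.75.
Market B: pre-tax P* = $76, Q* = 392; post-tax Q = 379.4; deadweight loss = $66.15.
Difference: $36.75 vs $66.15 → market B is larger by $29.4.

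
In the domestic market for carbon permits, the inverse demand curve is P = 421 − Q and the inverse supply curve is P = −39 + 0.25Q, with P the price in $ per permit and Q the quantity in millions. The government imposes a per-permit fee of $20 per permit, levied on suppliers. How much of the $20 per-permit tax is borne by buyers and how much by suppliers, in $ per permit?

Buyers bear $16 per permit; suppliers bear $4 per permit.

Inverting to Q(P) form: Qd = 421 − P; Qs = 4P + 156.
Before the tax: set 421 − P = 4P + 156 → P* = $53, Q* = 368.
With the tax collected from suppliers, supply shifts: Qs = 4(P − 20) + 156.
New equilibrium: buyers pay $69, suppliers receive $49, Q = 352. (Wedge: Pb − Ps = 20.)
Burden on buyers: $16; on suppliers: $4. (They sum to $20.)
The less price-elastic side of the market bears the larger share of a per-unit tax.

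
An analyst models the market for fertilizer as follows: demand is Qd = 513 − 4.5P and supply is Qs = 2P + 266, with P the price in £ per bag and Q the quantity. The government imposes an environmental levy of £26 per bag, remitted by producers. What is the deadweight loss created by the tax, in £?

Without the tax, 513 − 4.5P = 2P + 266 gives 6.5P = 247, so P* = £38 and Q* = 342.
With the tax collected from producers, supply shifts: Qs = 2(P − 26) + 266.
New equilibrium: consumers pay £46, producers receive £20, Q = 306. (Wedge: Pb − Ps = 26.)
Quantity falls by |ΔQ| = |342 − 306| = 36.
DWL = ½ · t · |ΔQ| = ½ · 26 · 36 = £468.

Deadweight loss = £468.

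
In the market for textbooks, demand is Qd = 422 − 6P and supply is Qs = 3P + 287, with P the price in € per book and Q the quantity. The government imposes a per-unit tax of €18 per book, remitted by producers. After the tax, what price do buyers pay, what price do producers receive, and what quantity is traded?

Buyers pay €21; producers receive €3; quantity = 296.

Without the tax, 422 − 6P = 3P + 287 gives 9P = 135, so P* = €15 and Q* = 332.
With the tax collected from producers, supply shifts: Qs = 3(P − 18) + 287.
New equilibrium: buyers pay €21, producers receive €3, Q = 296. (Wedge: Pb − Ps = 18.)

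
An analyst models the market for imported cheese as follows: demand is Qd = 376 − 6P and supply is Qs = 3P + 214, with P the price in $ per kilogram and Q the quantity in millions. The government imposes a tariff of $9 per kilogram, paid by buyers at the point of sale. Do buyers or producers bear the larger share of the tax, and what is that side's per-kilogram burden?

Without the tax, 376 − 6P = 3P + 214 gives 9P = 162, so P* = $18 and Q* = 268.
With the tax collected from buyers, demand (in seller-price terms) shifts: Qd = 376 − 6(P + 9).
New equilibrium: buyers pay $21, producers receive $12, Q = 250. (Wedge: Pb − Ps = 9.)
Per-kilogram burden: buyers $3, producers $6.
Producers take the larger share because supply is less price-elastic here (demand slope 6 vs supply slope 3).
The less price-elastic side of the market bears the larger share of a per-unit tax.

Producers bear the larger share: $6 per kilogram.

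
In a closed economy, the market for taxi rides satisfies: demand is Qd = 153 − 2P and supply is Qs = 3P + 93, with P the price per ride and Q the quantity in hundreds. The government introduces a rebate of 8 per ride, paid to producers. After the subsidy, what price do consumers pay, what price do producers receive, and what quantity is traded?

Before the subsidy: set 153 − 2P = 3P + 93 → P* = 12, Q* = 129.
With a per-unit subsidy paid to producers, each receives P + 8 per unit sold, so supply becomes Qs = 3(P + 8) + 93.
New equilibrium: consumers pay 7.2, producers receive 15.2, Q = 138.6. (Wedge: Pb − Ps = −8.)

Consumers pay 7.2; producers receive 15.2; quantity = 138.6.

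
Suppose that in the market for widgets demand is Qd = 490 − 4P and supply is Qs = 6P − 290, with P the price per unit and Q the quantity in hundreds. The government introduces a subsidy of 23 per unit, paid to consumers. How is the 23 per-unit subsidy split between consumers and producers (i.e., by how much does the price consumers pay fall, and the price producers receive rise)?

Consumers gain 13.8 per unit; producers gain 9.2 per unit.

Before the subsidy: set 490 − 4P = 6P − 290 → P* = 78, Q* = 178.
With a per-unit subsidy paid to consumers, each effectively pays P − 23, so demand becomes Qd = 490 − 4(P − 23).
New equilibrium: consumers pay 64.2, producers receive 87.2, Q = 233.2. (Wedge: Pb − Ps = −23.)
Gain to consumers: 13.8; to producers: 9.2. (They sum to 23.)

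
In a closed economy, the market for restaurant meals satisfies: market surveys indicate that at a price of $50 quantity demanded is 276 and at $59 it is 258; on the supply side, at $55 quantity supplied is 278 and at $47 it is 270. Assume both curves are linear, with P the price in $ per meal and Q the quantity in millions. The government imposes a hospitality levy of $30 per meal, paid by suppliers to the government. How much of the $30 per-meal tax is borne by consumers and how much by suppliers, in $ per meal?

Consumers bear $10 per meal; suppliers bear $20 per meal.

Demand slope: (258 − 276)/(59 − 50) = -2, so Qd = 376 − 2P.
Supply slope: (270 − 278)/(47 − 55) = 1, so Qs = P + 223.
Without the tax, 376 − 2P = P + 223 gives 3P = 153, so P* = $51 and Q* = 274.
With the tax collected from suppliers, supply shifts: Qs = (P − 30) + 223.
New equilibrium: consumers pay $61, suppliers receive $31, Q = 254. (Wedge: Pb − Ps = 30.)
Burden on consumers: $10; on suppliers: $20. (They sum to $30.)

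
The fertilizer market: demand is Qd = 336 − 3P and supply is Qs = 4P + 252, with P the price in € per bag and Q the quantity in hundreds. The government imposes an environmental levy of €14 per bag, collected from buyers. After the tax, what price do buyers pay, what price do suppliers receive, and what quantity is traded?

Without the tax, 336 − 3P = 4P + 252 gives 7P = 84, so P* = €12 and Q* = 300.
With the tax collected from buyers, demand (in seller-price terms) shifts: Qd = 336 − 3(P + 14).
Solving gives Q = 276 with buyers paying €20 and suppliers receiving €6 (the €14 wedge).
The less price-elastic side of the market bears the larger share of a per-unit tax.

Buyers pay €20; suppliers receive €6; quantity = 276.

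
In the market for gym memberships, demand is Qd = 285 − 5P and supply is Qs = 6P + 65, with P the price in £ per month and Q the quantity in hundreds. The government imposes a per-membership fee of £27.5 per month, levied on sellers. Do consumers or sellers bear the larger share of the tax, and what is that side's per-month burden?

Without the tax, 285 − 5P = 6P + 65 gives 11P = 220, so P* = £20 and Q* = 185.
With the tax collected from sellers, supply shifts: Qs = 6(P − 27.5) + 65.
New equilibrium: consumers pay £35, sellers receive £7.5, Q = 110. (Wedge: Pb − Ps = 27.5.)
Per-month burden: consumers £15, sellers £12.5.
Consumers take the larger share because demand is less price-elastic here (demand slope 5 vs supply slope 6).
The less price-elastic side of the market bears the larger share of a per-unit tax.

Consumers bear the larger share: £15 per month.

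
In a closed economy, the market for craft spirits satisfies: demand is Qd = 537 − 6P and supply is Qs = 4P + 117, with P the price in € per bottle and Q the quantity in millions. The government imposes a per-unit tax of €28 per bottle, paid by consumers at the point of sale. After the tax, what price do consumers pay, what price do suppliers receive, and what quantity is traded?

Without the tax, 537 − 6P = 4P + 117 gives 10P = 420, so P* = €42 and Q* = 285.
With the tax collected from consumers, demand (in seller-price terms) shifts: Qd = 537 − 6(P + 28).
New equilibrium: consumers pay €53.2, suppliers receive €25.2, Q = 217.8. (Wedge: Pb − Ps = 28.)
The less price-elastic side of the market bears the larger share of a per-unit tax.

Consumers pay €53.2; suppliers receive €25.2; quantity = 217.8.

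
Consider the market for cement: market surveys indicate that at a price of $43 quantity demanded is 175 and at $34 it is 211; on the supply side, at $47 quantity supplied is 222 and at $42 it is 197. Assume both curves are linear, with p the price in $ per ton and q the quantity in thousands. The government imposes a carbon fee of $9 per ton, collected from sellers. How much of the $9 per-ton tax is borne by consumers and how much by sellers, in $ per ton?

Consumers bear $5 per ton; sellers bear $4 per ton.

Demand slope: (211 − 175)/(34 − 43) = -4, so qd = 347 − 4p.
Supply slope: (197 − 222)/(42 − 47) = 5, so qs = 5p − 13.
Without the tax, 347 − 4p = 5p − 13 gives 9p = 360, so p* = $40 and q* = 187.
With the tax collected from sellers, supply shifts: qs = 5(p − 9) − 13.
Solving gives q = 167 with consumers paying $45 and sellers receiving $36 (the $9 wedge).
Burden on consumers: $5; on sellers: $4. (They sum to $9.)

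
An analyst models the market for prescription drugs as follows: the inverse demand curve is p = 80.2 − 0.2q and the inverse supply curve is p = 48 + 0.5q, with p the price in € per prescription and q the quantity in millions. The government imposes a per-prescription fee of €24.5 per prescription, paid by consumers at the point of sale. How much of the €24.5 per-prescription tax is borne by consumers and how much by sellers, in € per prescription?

Consumers bear €7 per prescription; sellers bear €17.5 per prescription.

Rewrite in direct form: qd = 401 − 5p and qs = 2p − 96.
Without the tax, 401 − 5p = 2p − 96 gives 7p = 497, so p* = €71 and q* = 46.
With the tax collected from consumers, demand (in seller-price terms) shifts: qd = 401 − 5(p + 24.5).
Solving gives q = 11 with consumers paying €78 and sellers receiving €53.5 (the €24.5 wedge).
Burden on consumers: €7; on sellers: €17.5. (They sum to €24.5.)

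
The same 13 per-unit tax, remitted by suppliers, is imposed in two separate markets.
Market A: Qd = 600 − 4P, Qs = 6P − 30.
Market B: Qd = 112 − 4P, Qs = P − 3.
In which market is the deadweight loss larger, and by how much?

Market A, by 135.2.

Market A: pre-tax P* = 63, Q* = 348; post-tax Q = 316.8; deadweight loss = 202.8.
Market B: pre-tax P* = 23, Q* = 20; post-tax Q = 9.6; deadweight loss = 67.6.
Difference: 202.8 vs 67.6 → market A is larger by 135.2.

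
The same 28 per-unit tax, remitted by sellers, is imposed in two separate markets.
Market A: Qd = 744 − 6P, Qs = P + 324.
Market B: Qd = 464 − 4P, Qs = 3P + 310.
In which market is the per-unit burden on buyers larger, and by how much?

Market B, by 8.

Market A: pre-tax P* = 60, Q* = 384; post-tax Q = 360; per-unit burden on buyers = 4.
Market B: pre-tax P* = 22, Q* = 376; post-tax Q = 328; per-unit burden on buyers = 12.
Difference: 4 vs 12 → market B is larger by 8.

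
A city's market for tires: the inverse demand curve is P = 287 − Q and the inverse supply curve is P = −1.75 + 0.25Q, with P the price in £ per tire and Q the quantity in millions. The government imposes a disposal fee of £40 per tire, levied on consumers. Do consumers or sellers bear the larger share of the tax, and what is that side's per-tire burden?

Consumers bear the larger share: £32 per tire.

Rewrite in direct form: Qd = 287 − P and Qs = 4P + 7.
Without the tax, 287 − P = 4P + 7 gives 5P = 280, so P* = £56 and Q* = 231.
With the tax collected from consumers, demand (in seller-price terms) shifts: Qd = 287 − (P + 40).
New equilibrium: consumers pay £88, sellers receive £48, Q = 199. (Wedge: Pb − Ps = 40.)
Per-tire burden: consumers £32, sellers £8.
Consumers take the larger share because demand is less price-elastic here (demand slope 1 vs supply slope 4).
The less price-elastic side of the market bears the larger share of a per-unit tax.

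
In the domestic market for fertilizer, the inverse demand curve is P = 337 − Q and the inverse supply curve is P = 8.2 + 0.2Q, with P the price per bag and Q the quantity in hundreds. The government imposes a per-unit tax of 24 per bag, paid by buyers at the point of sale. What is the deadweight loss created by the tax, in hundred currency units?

Inverting to Q(P) form: Qd = 337 − P; Qs = 5P − 41.
Before the tax: set 337 − P = 5P − 41 → P* = 63, Q* = 274.
With the tax collected from buyers, demand (in seller-price terms) shifts: Qd = 337 − (P + 24).
New equilibrium: buyers pay 83, sellers receive 59, Q = 254. (Wedge: Pb − Ps = 24.)
Quantity falls by |ΔQ| = |274 − 254| = 20.
DWL = ½ · t · |ΔQ| = ½ · 24 · 20 = 240.

Deadweight loss = 240 hundred.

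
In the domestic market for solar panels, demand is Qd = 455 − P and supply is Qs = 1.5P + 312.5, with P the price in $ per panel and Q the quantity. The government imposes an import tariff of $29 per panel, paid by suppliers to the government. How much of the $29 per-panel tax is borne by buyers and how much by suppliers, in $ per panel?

Before the tax: set 455 − P = 1.5P + 312.5 → P* = $57, Q* = 398.
With the tax collected from suppliers, supply shifts: Qs = 1.5(P − 29) + 312.5.
Solving gives Q = 380.6 with buyers paying $74.4 and suppliers receiving $45.4 (the $29 wedge).
Burden on buyers: $17.4; on suppliers: $11.6. (They sum to $29.)

Buyers bear $17.4 per panel; suppliers bear $11.6 per panel.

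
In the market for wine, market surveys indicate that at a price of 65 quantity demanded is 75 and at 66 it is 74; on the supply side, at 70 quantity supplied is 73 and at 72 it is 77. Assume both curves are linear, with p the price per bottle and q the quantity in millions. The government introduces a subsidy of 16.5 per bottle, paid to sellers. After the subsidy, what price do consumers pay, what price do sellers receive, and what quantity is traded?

Demand slope: (74 − 75)/(66 − 65) = -1, so qd = 140 − p.
Supply slope: (77 − 73)/(72 − 70) = 2, so qs = 2p − 67.
Before the subsidy: set 140 − p = 2p − 67 → p* = 69, q* = 71.
With a per-unit subsidy paid to sellers, each receives p + 16.5 per unit sold, so supply becomes qs = 2(p + 16.5) − 67.
Solving gives q = 82 with consumers paying 58 and sellers receiving 74.5 (the 16.5 wedge).

Consumers pay 58; sellers receive 74.5; quantity = 82.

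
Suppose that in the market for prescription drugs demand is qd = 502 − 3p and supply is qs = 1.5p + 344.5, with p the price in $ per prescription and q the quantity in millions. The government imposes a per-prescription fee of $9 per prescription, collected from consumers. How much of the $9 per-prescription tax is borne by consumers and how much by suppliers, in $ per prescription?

Consumers bear $3 per prescription; suppliers bear $6 per prescription.

Before the tax: set 502 − 3p = 1.5p + 344.5 → p* = $35, q* = 397.
With the tax collected from consumers, demand (in seller-price terms) shifts: qd = 502 − 3(p + 9).
New equilibrium: consumers pay $38, suppliers receive $29, q = 388. (Wedge: pb − ps = 9.)
Burden on consumers: $3; on suppliers: $6. (They sum to $9.)
The less price-elastic side of the market bears the larger share of a per-unit tax.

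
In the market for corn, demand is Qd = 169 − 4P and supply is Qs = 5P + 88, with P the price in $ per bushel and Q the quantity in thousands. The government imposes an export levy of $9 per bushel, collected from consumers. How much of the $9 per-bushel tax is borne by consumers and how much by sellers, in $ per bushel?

Before the tax: set 169 − 4P = 5P + 88 → P* = $9, Q* = 133.
With the tax collected from consumers, demand (in seller-price terms) shifts: Qd = 169 − 4(P + 9).
Solving gives Q = 113 with consumers paying $14 and sellers receiving $5 (the $9 wedge).
Burden on consumers: $5; on sellers: $4. (They sum to $9.)

Consumers bear $5 per bushel; sellers bear $4 per bushel.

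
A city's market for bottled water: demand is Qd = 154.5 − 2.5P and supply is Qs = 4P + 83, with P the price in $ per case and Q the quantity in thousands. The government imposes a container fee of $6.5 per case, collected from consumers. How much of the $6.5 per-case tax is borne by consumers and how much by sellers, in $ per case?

Without the tax, 154.5 − 2.5P = 4P + 83 gives 6.5P = 71.5, so P* = $11 and Q* = 127.
With the tax collected from consumers, demand (in seller-price terms) shifts: Qd = 154.5 − 2.5(P + 6.5).
New equilibrium: consumers pay $15, sellers receive $8.5, Q = 117. (Wedge: Pb − Ps = 6.5.)
Burden on consumers: $4; on sellers: $2.5. (They sum to $6.5.)
The less price-elastic side of the market bears the larger share of a per-unit tax.

Consumers bear $4 per case; sellers bear $2.5 per case.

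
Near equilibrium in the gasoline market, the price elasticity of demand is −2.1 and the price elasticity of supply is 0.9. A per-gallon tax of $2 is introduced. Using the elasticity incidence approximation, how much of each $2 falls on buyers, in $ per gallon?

Buyers bear ≈ $0.6 per gallon.

Incidence ratio: buyers' share ≈ εs / (εs + |εd|) = 0.9 / (0.9 + 2.1) = 0.3.
So buyers bear ≈ 0.3 × $2 = $0.6; suppliers bear $1.4.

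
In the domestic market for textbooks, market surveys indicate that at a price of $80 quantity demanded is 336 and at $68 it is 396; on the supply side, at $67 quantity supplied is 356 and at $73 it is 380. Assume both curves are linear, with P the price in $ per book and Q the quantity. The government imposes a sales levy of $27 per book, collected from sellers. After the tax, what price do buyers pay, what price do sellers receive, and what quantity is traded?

Buyers pay $84; sellers receive $57; quantity = 316.

Demand slope: (396 − 336)/(68 − 80) = -5, so Qd = 736 − 5P.
Supply slope: (380 − 356)/(73 − 67) = 4, so Qs = 4P + 88.
Without the tax, 736 − 5P = 4P + 88 gives 9P = 648, so P* = $72 and Q* = 376.
With the tax collected from sellers, supply shifts: Qs = 4(P − 27) + 88.
New equilibrium: buyers pay $84, sellers receive $57, Q = 316. (Wedge: Pb − Ps = 27.)
The less price-elastic side of the market bears the larger share of a per-unit tax.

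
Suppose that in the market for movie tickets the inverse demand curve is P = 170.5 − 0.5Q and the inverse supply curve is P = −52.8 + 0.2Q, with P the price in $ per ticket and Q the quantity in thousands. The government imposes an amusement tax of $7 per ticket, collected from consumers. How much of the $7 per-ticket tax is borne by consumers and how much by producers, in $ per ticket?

Consumers bear $5 per ticket; producers bear $2 per ticket.

Inverting to Q(P) form: Qd = 341 − 2P; Qs = 5P + 264.
Without the tax, 341 − 2P = 5P + 264 gives 7P = 77, so P* = $11 and Q* = 319.
With the tax collected from consumers, demand (in seller-price terms) shifts: Qd = 341 − 2(P + 7).
New equilibrium: consumers pay $16, producers receive $9, Q = 309. (Wedge: Pb − Ps = 7.)
Burden on consumers: $5; on producers: $2. (They sum to $7.)
The less price-elastic side of the market bears the larger share of a per-unit tax.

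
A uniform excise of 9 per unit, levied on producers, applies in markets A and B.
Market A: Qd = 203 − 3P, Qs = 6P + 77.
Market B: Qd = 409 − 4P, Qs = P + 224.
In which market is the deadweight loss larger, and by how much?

Market A: pre-tax P* = 14, Q* = 161; post-tax Q = 143; deadweight loss = 81.
Market B: pre-tax P* = 37, Q* = 261; post-tax Q = 253.8; deadweight loss = 32.4.
Difference: 81 vs 32.4 → market A is larger by 48.6.

Market A, by 48.6.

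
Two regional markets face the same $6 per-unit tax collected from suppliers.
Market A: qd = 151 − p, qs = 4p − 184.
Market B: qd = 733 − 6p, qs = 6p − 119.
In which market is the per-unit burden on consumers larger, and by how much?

Market A: pre-tax p* = $67, q* = 84; post-tax q = 79.2; per-unit burden on consumers = $4.8.
Market B: pre-tax p* = $71, q* = 307; post-tax q = 289; per-unit burden on consumers = $3.
Difference: $4.8 vs $3 → market A is larger by $1.8.

Market A, by $1.8.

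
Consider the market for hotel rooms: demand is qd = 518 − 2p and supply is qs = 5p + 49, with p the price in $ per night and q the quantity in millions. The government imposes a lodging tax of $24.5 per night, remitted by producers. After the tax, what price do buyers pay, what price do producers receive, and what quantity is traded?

Before the tax: set 518 − 2p = 5p + 49 → p* = $67, q* = 384.
With the tax collected from producers, supply shifts: qs = 5(p − 24.5) + 49.
New equilibrium: buyers pay $84.5, producers receive $60, q = 349. (Wedge: pb − ps = 24.5.)
The less price-elastic side of the market bears the larger share of a per-unit tax.

Buyers pay $84.5; producers receive $60; quantity = 349.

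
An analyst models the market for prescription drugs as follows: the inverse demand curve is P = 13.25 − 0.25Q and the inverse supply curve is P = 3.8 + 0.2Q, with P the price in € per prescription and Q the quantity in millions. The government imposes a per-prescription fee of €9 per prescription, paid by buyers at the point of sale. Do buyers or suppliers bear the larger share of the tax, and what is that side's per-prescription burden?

Buyers bear the larger share: €5 per prescription.

Inverting to Q(P) form: Qd = 53 − 4P; Qs = 5P − 19.
Before the tax: set 53 − 4P = 5P − 19 → P* = €8, Q* = 21.
With the tax collected from buyers, demand (in seller-price terms) shifts: Qd = 53 − 4(P + 9).
Solving gives Q = 1 with buyers paying €13 and suppliers receiving €4 (the €9 wedge).
Per-prescription burden: buyers €5, suppliers €4.
Buyers take the larger share because demand is less price-elastic here (demand slope 4 vs supply slope 5).
The less price-elastic side of the market bears the larger share of a per-unit tax.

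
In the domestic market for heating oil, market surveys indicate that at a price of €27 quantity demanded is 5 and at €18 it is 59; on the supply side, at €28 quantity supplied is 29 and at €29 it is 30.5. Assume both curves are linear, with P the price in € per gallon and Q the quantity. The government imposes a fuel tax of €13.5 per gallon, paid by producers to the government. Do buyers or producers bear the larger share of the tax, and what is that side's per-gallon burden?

Demand slope: (59 − 5)/(18 − 27) = -6, so Qd = 167 − 6P.
Supply slope: (30.5 − 29)/(29 − 28) = 1.5, so Qs = 1.5P − 13.
Without the tax, 167 − 6P = 1.5P − 13 gives 7.5P = 180, so P* = €24 and Q* = 23.
With the tax collected from producers, supply shifts: Qs = 1.5(P − 13.5) − 13.
Solving gives Q = 6.8 with buyers paying €26.7 and producers receiving €13.2 (the €13.5 wedge).
Per-gallon burden: buyers €2.7, producers €10.8.
Producers take the larger share because supply is less price-elastic here (demand slope 6 vs supply slope 1.5).
The less price-elastic side of the market bears the larger share of a per-unit tax.

Producers bear the larger share: €10.8 per gallon.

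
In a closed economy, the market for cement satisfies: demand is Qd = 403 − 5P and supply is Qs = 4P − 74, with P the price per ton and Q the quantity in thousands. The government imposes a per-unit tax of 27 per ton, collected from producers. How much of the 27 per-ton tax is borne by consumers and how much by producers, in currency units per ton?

Before the tax: set 403 − 5P = 4P − 74 → P* = 53, Q* = 138.
With the tax collected from producers, supply shifts: Qs = 4(P − 27) − 74.
Solving gives Q = 78 with consumers paying 65 and producers receiving 38 (the 27 wedge).
Burden on consumers: 12; on producers: 15. (They sum to 27.)
The less price-elastic side of the market bears the larger share of a per-unit tax.

Consumers bear 12 per ton; producers bear 15 per ton.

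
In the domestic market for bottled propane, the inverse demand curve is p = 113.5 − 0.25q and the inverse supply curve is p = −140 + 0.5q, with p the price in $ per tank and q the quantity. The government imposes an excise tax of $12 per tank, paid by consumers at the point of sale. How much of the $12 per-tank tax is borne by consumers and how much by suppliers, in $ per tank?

Inverting to q(p) form: qd = 454 − 4p; qs = 2p + 280.
Without the tax, 454 − 4p = 2p + 280 gives 6p = 174, so p* = $29 and q* = 338.
With the tax collected from consumers, demand (in seller-price terms) shifts: qd = 454 − 4(p + 12).
Solving gives q = 322 with consumers paying $33 and suppliers receiving $21 (the $12 wedge).
Burden on consumers: $4; on suppliers: $8. (They sum to $12.)

Consumers bear $4 per tank; suppliers bear $8 per tank.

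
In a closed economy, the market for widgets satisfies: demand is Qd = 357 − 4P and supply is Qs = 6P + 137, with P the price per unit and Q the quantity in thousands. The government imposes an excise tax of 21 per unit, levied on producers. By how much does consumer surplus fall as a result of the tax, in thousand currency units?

Before the tax: set 357 − 4P = 6P + 137 → P* = 22, Q* = 269.
With the tax collected from producers, supply shifts: Qs = 6(P − 21) + 137.
Solving gives Q = 218.6 with consumers paying 34.6 and producers receiving 13.6 (the 21 wedge).
ΔCS is the trapezoid between Q = 218.6 and Q = 269 of height 12.6: ½ · (269 + 218.6) · 12.6 = 3071.88.

Consumer surplus falls by 3071.88 thousand.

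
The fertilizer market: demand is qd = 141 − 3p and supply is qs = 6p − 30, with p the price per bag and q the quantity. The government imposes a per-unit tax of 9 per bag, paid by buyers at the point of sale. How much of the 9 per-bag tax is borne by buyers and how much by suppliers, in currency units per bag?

Without the tax, 141 − 3p = 6p − 30 gives 9p = 171, so p* = 19 and q* = 84.
With the tax collected from buyers, demand (in seller-price terms) shifts: qd = 141 − 3(p + 9).
Solving gives q = 66 with buyers paying 25 and suppliers receiving 16 (the 9 wedge).
Burden on buyers: 6; on suppliers: 3. (They sum to 9.)

Buyers bear 6 per bag; suppliers bear 3 per bag.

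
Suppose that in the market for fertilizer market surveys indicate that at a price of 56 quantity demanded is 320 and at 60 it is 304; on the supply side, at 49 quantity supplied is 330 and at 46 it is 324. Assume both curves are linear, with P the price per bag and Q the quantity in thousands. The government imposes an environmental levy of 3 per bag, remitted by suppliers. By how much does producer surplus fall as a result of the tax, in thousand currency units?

Producer surplus falls by 668 thousand.

Demand slope: (304 − 320)/(60 − 56) = -4, so Qd = 544 − 4P.
Supply slope: (324 − 330)/(46 − 49) = 2, so Qs = 2P + 232.
Before the tax: set 544 − 4P = 2P + 232 → P* = 52, Q* = 336.
With the tax collected from suppliers, supply shifts: Qs = 2(P − 3) + 232.
Solving gives Q = 332 with consumers paying 53 and suppliers receiving 50 (the 3 wedge).
ΔPS is the trapezoid between Q = 332 and Q = 336 of height 2: ½ · (336 + 332) · 2 = 668.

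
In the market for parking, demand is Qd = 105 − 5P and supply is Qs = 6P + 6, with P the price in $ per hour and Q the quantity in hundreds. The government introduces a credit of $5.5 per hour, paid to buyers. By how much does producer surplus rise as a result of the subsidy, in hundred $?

Before the subsidy: set 105 − 5P = 6P + 6 → P* = $9, Q* = 60.
With a per-unit subsidy paid to buyers, each effectively pays P − 5.5, so demand becomes Qd = 105 − 5(P − 5.5).
Solving gives Q = 75 with buyers paying $6 and suppliers receiving $11.5 (the $5.5 wedge).
ΔPS is the trapezoid between Q = 75 and Q = 60 of height $2.5: ½ · (60 + 75) · 2.5 = $168.75.

Producer surplus rises by $168.75 hundred.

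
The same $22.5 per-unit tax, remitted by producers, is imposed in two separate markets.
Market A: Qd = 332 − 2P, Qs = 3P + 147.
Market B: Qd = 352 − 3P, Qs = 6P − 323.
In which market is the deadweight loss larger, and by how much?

Market A: pre-tax P* = $37, Q* = 258; post-tax Q = 231; deadweight loss = $303.75.
Market B: pre-tax P* = $75, Q* = 127; post-tax Q = 82; deadweight loss = $506.25.
Difference: $303.75 vs $506.25 → market B is larger by $202.5.

Market B, by $202.5.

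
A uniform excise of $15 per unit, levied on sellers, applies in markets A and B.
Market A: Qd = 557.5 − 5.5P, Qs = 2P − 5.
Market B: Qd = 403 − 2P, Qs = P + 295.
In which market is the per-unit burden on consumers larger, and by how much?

Market A: pre-tax P* = $75, Q* = 145; post-tax Q = 123; per-unit burden on consumers = $4.
Market B: pre-tax P* = $36, Q* = 331; post-tax Q = 321; per-unit burden on consumers = $5.
Difference: $4 vs $5 → market B is larger by $1.

Market B, by $1.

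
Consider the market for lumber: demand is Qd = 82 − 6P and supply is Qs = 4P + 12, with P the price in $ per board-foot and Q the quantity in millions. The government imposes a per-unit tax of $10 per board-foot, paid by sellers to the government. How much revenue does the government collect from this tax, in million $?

Tax revenue = $160 million.

Without the tax, 82 − 6P = 4P + 12 gives 10P = 70, so P* = $7 and Q* = 40.
With the tax collected from sellers, supply shifts: Qs = 4(P − 10) + 12.
Solving gives Q = 16 with buyers paying $11 and sellers receiving $1 (the $10 wedge).
Revenue = t · Q = 10 · 16 = $160.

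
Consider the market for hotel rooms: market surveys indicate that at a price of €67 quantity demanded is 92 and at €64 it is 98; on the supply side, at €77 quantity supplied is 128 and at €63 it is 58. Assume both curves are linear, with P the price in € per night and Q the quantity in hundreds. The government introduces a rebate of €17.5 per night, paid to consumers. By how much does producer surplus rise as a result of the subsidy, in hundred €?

Demand slope: (98 − 92)/(64 − 67) = -2, so Qd = 226 − 2P.
Supply slope: (58 − 128)/(63 − 77) = 5, so Qs = 5P − 257.
Without the subsidy, 226 − 2P = 5P − 257 gives 7P = 483, so P* = €69 and Q* = 88.
With a per-unit subsidy paid to consumers, each effectively pays P − 17.5, so demand becomes Qd = 226 − 2(P − 17.5).
Solving gives Q = 113 with consumers paying €56.5 and producers receiving €74 (the €17.5 wedge).
ΔPS is the trapezoid between Q = 113 and Q = 88 of height €5: ½ · (88 + 113) · 5 = €502.5.

Producer surplus rises by €502.5 hundred.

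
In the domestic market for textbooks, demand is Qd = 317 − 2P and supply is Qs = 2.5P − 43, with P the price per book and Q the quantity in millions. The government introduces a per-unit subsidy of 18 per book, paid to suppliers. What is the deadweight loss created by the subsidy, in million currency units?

Deadweight loss = 180 million.

Before the subsidy: set 317 − 2P = 2.5P − 43 → P* = 80, Q* = 157.
With a per-unit subsidy paid to suppliers, each receives P + 18 per unit sold, so supply becomes Qs = 2.5(P + 18) − 43.
New equilibrium: buyers pay 70, suppliers receive 88, Q = 177. (Wedge: Pb − Ps = −18.)
Quantity rises by |ΔQ| = |157 − 177| = 20.
DWL = ½ · t · |ΔQ| = ½ · 18 · 20 = 180.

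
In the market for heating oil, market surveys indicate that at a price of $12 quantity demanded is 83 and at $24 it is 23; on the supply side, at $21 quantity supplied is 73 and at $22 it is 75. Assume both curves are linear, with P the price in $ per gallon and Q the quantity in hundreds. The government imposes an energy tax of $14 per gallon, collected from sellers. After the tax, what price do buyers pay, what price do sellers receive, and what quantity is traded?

Buyers pay $20; sellers receive $6; quantity = 43.

Demand slope: (23 − 83)/(24 − 12) = -5, so Qd = 143 − 5P.
Supply slope: (75 − 73)/(22 − 21) = 2, so Qs = 2P + 31.
Before the tax: set 143 − 5P = 2P + 31 → P* = $16, Q* = 63.
With the tax collected from sellers, supply shifts: Qs = 2(P − 14) + 31.
New equilibrium: buyers pay $20, sellers receive $6, Q = 43. (Wedge: Pb − Ps = 14.)
The less price-elastic side of the market bears the larger share of a per-unit tax.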